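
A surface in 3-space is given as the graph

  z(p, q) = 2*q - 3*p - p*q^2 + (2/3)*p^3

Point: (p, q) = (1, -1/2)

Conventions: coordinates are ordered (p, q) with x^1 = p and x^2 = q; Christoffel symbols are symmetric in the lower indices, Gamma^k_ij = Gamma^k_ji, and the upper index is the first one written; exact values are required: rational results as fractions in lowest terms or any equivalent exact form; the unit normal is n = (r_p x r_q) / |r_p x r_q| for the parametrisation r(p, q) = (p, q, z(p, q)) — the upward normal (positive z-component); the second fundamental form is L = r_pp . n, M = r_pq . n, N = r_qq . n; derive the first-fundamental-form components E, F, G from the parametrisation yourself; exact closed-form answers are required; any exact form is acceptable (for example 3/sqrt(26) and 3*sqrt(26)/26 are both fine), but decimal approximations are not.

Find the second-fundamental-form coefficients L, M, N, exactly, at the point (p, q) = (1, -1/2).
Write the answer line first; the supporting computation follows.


Answer: L = 16*sqrt(185)/185, M = 4*sqrt(185)/185, N = -8*sqrt(185)/185

z_p = -5/4, z_q = 3, z_pp = 4, z_pq = 1, z_qq = -2
E = 41/16, F = -15/4, G = 10; answer radicand W^2 = 185/16
unnormalised second-form numerators: l = 4, m = 1, n = -2; L = l/sqrt(185/16), and similarly M = m/sqrt(W^2), N = n/sqrt(W^2)


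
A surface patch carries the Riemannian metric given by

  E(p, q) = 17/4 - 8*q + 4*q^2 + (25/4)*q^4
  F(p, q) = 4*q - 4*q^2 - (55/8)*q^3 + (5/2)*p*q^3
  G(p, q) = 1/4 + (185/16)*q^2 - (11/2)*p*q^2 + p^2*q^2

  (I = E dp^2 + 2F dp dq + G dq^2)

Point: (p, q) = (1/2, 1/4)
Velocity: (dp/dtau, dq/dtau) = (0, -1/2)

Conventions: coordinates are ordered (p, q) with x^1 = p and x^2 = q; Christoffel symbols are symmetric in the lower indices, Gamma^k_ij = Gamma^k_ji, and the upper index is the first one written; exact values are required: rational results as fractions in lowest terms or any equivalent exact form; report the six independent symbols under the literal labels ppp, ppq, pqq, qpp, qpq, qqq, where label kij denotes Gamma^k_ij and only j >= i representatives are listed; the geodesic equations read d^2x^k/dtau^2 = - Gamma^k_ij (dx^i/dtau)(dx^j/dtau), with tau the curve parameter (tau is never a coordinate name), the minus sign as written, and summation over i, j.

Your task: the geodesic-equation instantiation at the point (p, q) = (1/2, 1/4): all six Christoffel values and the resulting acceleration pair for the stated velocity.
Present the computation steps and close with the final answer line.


E = 2585/1024, F = 339/512, G = 209/256 at the point
E_p = 0, E_q = -359/64, F_p = 5/128, F_q = 121/128, G_p = -9/32, G_q = 145/32
EG - F^2 = 3323/2048;  g^inv = (2048/3323) * [[209/256, -339/512], [-339/512, 2585/1024]]
first-kind symbols [ij,l] = (1/2)(d_i g_jl + d_j g_il - d_l g_ij): [pp,p] = E_p/2 = 0, [pp,q] = F_p - E_q/2 = 91/32, [pq,p] = E_q/2 = -359/128, [pq,q] = G_p/2 = -9/64, [qq,p] = F_q - G_p/2 = 139/128, [qq,q] = G_q/2 = 145/64
Gamma^p_ij = (G*[ij,p] - F*[ij,q])/(EG - F^2), Gamma^q_ij = (E*[ij,q] - F*[ij,p])/(EG - F^2)
Gamma_ppp = -30849/26584, Gamma_ppq = -17995/13292, Gamma_pqq = -2513/6646, Gamma_qpp = 235235/53168, Gamma_qpq = 24609/26584, Gamma_qqq = 40963/13292
d^2p/dtau^2 = -(Gamma_ppp*(0)^2 + 2*Gamma_ppq*(0)*(-1/2) + Gamma_pqq*(-1/2)^2) = 2513/26584
d^2q/dtau^2 = -(Gamma_qpp*(0)^2 + 2*Gamma_qpq*(0)*(-1/2) + Gamma_qqq*(-1/2)^2) = -40963/53168

Answer: Gamma_ppp = -30849/26584, Gamma_ppq = -17995/13292, Gamma_pqq = -2513/6646, Gamma_qpp = 235235/53168, Gamma_qpq = 24609/26584, Gamma_qqq = 40963/13292; accelerations (d^2p/dtau^2, d^2q/dtau^2) = (2513/26584, -40963/53168)


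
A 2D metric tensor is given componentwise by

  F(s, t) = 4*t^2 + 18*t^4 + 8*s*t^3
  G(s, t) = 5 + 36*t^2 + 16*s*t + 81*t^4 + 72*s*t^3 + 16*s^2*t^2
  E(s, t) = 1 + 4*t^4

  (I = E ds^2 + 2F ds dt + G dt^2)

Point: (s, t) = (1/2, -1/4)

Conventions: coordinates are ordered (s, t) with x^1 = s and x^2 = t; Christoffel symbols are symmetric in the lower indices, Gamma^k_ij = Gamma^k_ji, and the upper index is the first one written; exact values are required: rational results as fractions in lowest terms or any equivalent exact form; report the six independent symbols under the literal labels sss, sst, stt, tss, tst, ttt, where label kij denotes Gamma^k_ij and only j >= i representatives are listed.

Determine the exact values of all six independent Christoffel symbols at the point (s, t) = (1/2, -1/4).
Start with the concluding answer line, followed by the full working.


Answer: Gamma_sss = 0, Gamma_sst = -32/1349, Gamma_stt = -80/1349, Gamma_tss = 0, Gamma_tst = -528/1349, Gamma_ttt = -1320/1349

E = 65/64, F = 33/128, G = 1345/256 at the point
E_s = 0, E_t = -1/4, F_s = -1/8, F_t = -19/8, G_s = -33/8, G_t = -165/16
EG - F^2 = 1349/256;  g^inv = (256/1349) * [[1345/256, -33/128], [-33/128, 65/64]]
first-kind symbols [ij,l] = (1/2)(d_i g_jl + d_j g_il - d_l g_ij): [ss,s] = E_s/2 = 0, [ss,t] = F_s - E_t/2 = 0, [st,s] = E_t/2 = -1/8, [st,t] = G_s/2 = -33/16, [tt,s] = F_t - G_s/2 = -5/16, [tt,t] = G_t/2 = -165/32
Gamma^s_ij = (G*[ij,s] - F*[ij,t])/(EG - F^2), Gamma^t_ij = (E*[ij,t] - F*[ij,s])/(EG - F^2)


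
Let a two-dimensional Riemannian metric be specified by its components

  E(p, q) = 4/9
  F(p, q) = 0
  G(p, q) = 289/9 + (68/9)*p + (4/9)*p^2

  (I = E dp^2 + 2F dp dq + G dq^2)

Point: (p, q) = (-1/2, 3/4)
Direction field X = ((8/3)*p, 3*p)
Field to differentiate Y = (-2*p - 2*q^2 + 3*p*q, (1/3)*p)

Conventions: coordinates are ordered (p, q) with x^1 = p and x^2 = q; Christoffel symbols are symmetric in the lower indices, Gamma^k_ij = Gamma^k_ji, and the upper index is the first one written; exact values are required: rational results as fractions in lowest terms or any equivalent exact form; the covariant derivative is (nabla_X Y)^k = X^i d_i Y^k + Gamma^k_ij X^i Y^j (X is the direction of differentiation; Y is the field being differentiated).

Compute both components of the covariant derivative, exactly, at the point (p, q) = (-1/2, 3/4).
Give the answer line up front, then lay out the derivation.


Answer: (nabla_X Y)^p = 53/12, (nabla_X Y)^q = -35/192

E = 4/9, F = 0, G = 256/9 at the point
E_p = 0, E_q = 0, F_p = 0, F_q = 0, G_p = 64/9, G_q = 0
EG - F^2 = 1024/81;  g^inv = (81/1024) * [[256/9, 0], [0, 4/9]]
first-kind symbols [ij,l] = (1/2)(d_i g_jl + d_j g_il - d_l g_ij): [pp,p] = E_p/2 = 0, [pp,q] = F_p - E_q/2 = 0, [pq,p] = E_q/2 = 0, [pq,q] = G_p/2 = 32/9, [qq,p] = F_q - G_p/2 = -32/9, [qq,q] = G_q/2 = 0
Gamma^p_ij = (G*[ij,p] - F*[ij,q])/(EG - F^2), Gamma^q_ij = (E*[ij,q] - F*[ij,p])/(EG - F^2)
Gamma_ppp = 0, Gamma_ppq = 0, Gamma_pqq = -8, Gamma_qpp = 0, Gamma_qpq = 1/8, Gamma_qqq = 0
X = (-4/3, -3/2), Y = (-5/4, -1/6) at the point


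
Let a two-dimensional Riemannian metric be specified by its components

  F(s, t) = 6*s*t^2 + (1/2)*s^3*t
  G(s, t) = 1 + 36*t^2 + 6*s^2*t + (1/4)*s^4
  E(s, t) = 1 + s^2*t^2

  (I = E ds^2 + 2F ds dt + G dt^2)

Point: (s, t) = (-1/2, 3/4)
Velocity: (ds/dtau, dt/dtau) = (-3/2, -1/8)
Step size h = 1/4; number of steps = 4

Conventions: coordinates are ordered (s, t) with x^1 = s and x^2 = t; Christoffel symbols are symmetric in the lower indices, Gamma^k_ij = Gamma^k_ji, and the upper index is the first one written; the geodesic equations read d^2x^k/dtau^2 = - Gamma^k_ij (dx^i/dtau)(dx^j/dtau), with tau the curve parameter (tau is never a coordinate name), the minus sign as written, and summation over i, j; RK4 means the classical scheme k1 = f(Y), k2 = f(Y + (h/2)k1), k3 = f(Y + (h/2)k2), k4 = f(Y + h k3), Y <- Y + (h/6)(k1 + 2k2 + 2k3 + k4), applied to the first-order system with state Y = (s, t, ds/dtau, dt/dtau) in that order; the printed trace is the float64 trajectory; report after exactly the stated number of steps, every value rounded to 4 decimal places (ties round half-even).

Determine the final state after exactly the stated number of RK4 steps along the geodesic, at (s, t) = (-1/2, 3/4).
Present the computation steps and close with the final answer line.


f(Y) = (ds/dtau, dt/dtau, -Gamma^s_ij Y'^i Y'^j, -Gamma^t_ij Y'^i Y'^j) with the Gammas evaluated at the stage position; h = 0.250000; intermediate values shown to 6 dp
step 0: s = -0.5000, t = 0.7500, ds/dtau = -1.5000, dt/dtau = -0.1250
step 1:
  k1: at (s, t) = (-0.500000, 0.750000), (ds/dtau, dt/dtau) = (-1.500000, -0.125000); Gamma_sss = -0.012483, Gamma_sst = 0.008322, Gamma_stt = -0.099861, Gamma_tss = 0.153953, Gamma_tst = -0.102635, Gamma_ttt = 1.231623; k1 = (-1.500000, -0.125000, 0.026526, -0.327150)
  k2: at (s, t) = (-0.687500, 0.734375), (ds/dtau, dt/dtau) = (-1.496684, -0.165894); Gamma_sss = -0.016256, Gamma_sst = 0.015218, Gamma_stt = -0.132815, Gamma_tss = 0.149479, Gamma_tst = -0.139938, Gamma_ttt = 1.221279; k2 = (-1.496684, -0.165894, 0.032512, -0.298963)
  k3: at (s, t) = (-0.687086, 0.729263), (ds/dtau, dt/dtau) = (-1.495936, -0.162370); Gamma_sss = -0.016227, Gamma_sst = 0.015289, Gamma_stt = -0.133510, Gamma_tss = 0.149350, Gamma_tst = -0.140712, Gamma_ttt = 1.228776; k3 = (-1.495936, -0.162370, 0.032407, -0.298258)
  k4: at (s, t) = (-0.873984, 0.709407), (ds/dtau, dt/dtau) = (-1.491898, -0.199565); Gamma_sss = -0.019208, Gamma_sst = 0.023664, Gamma_stt = -0.162456, Gamma_tss = 0.143697, Gamma_tst = -0.177033, Gamma_ttt = 1.215353; k4 = (-1.491898, -0.199565, 0.035131, -0.262821)
  Y <- Y + (h/6)(k1 + 2k2 + 2k3 + k4): s = -0.8740, t = 0.7091, ds/dtau = -1.4920, dt/dtau = -0.1994
step 2:
  k1: at (s, t) = (-0.874047, 0.709121), (ds/dtau, dt/dtau) = (-1.492021, -0.199351); Gamma_sss = -0.019207, Gamma_sst = 0.023674, Gamma_stt = -0.162514, Gamma_tss = 0.143686, Gamma_tst = -0.177104, Gamma_ttt = 1.215749; k1 = (-1.492021, -0.199351, 0.035133, -0.262823)
  k2: at (s, t) = (-1.060550, 0.684202), (ds/dtau, dt/dtau) = (-1.487629, -0.232203); Gamma_sss = -0.021296, Gamma_sst = 0.033010, Gamma_stt = -0.186754, Gamma_tss = 0.136987, Gamma_tst = -0.212337, Gamma_ttt = 1.201286; k2 = (-1.487629, -0.232203, 0.034393, -0.221233)
  k3: at (s, t) = (-1.060001, 0.680096), (ds/dtau, dt/dtau) = (-1.487722, -0.227005); Gamma_sss = -0.021251, Gamma_sst = 0.033121, Gamma_stt = -0.187480, Gamma_tss = 0.136848, Gamma_tst = -0.213292, Gamma_ttt = 1.207309; k3 = (-1.487722, -0.227005, 0.034324, -0.221036)
  k4: at (s, t) = (-1.245978, 0.652370), (ds/dtau, dt/dtau) = (-1.483440, -0.254609); Gamma_sss = -0.022411, Gamma_sst = 0.042804, Gamma_stt = -0.206121, Gamma_tss = 0.129323, Gamma_tst = -0.246997, Gamma_ttt = 1.189412; k4 = (-1.483440, -0.254609, 0.030346, -0.175111)
  Y <- Y + (h/6)(k1 + 2k2 + 2k3 + k4): s = -1.2460, t = 0.6519, ds/dtau = -1.4836, dt/dtau = -0.2545
step 3:
  k1: at (s, t) = (-1.245971, 0.651939), (ds/dtau, dt/dtau) = (-1.483566, -0.254454); Gamma_sss = -0.022405, Gamma_sst = 0.042821, Gamma_stt = -0.206203, Gamma_tss = 0.129304, Gamma_tst = -0.247122, Gamma_ttt = 1.190022; k1 = (-1.483566, -0.254454, 0.030335, -0.175066)
  k2: at (s, t) = (-1.431417, 0.620132), (ds/dtau, dt/dtau) = (-1.479774, -0.276337); Gamma_sss = -0.022648, Gamma_sst = 0.052277, Gamma_stt = -0.219127, Gamma_tss = 0.121071, Gamma_tst = -0.279461, Gamma_ttt = 1.171405; k2 = (-1.479774, -0.276337, 0.023572, -0.126011)
  k3: at (s, t) = (-1.430943, 0.617397), (ds/dtau, dt/dtau) = (-1.480620, -0.270205); Gamma_sss = -0.022599, Gamma_sst = 0.052377, Gamma_stt = -0.219619, Gamma_tss = 0.120946, Gamma_tst = -0.280316, Gamma_ttt = 1.175376; k3 = (-1.480620, -0.270205, 0.023667, -0.126664)
  k4: at (s, t) = (-1.616126, 0.584388), (ds/dtau, dt/dtau) = (-1.477650, -0.286119); Gamma_sss = -0.022033, Gamma_sst = 0.060932, Gamma_stt = -0.226216, Gamma_tss = 0.112265, Gamma_tst = -0.310470, Gamma_ttt = 1.152646; k4 = (-1.477650, -0.286119, 0.015104, -0.076962)
  Y <- Y + (h/6)(k1 + 2k2 + 2k3 + k4): s = -1.6161, t = 0.5839, ds/dtau = -1.4777, dt/dtau = -0.2860
step 4:
  k1: at (s, t) = (-1.616054, 0.583870), (ds/dtau, dt/dtau) = (-1.477736, -0.286011); Gamma_sss = -0.022022, Gamma_sst = 0.060952, Gamma_stt = -0.226301, Gamma_tss = 0.112237, Gamma_tst = -0.310654, Gamma_ttt = 1.153378; k1 = (-1.477736, -0.286011, 0.015078, -0.076847)
  k2: at (s, t) = (-1.800772, 0.548118), (ds/dtau, dt/dtau) = (-1.475852, -0.295617); Gamma_sss = -0.020742, Gamma_sst = 0.068144, Gamma_stt = -0.227050, Gamma_tss = 0.103182, Gamma_tst = -0.338989, Gamma_ttt = 1.129481; k2 = (-1.475852, -0.295617, 0.005559, -0.027655)
  k3: at (s, t) = (-1.800536, 0.546918), (ds/dtau, dt/dtau) = (-1.477042, -0.289468); Gamma_sss = -0.020711, Gamma_sst = 0.068185, Gamma_stt = -0.227214, Gamma_tss = 0.103109, Gamma_tst = -0.339451, Gamma_ttt = 1.131168; k3 = (-1.477042, -0.289468, 0.005918, -0.029462)
  k4: at (s, t) = (-1.985315, 0.511503), (ds/dtau, dt/dtau) = (-1.476257, -0.293376); Gamma_sss = -0.018936, Gamma_sst = 0.073498, Gamma_stt = -0.222125, Gamma_tss = 0.093978, Gamma_tst = -0.364760, Gamma_ttt = 1.102375; k4 = (-1.476257, -0.293376, -0.003277, 0.016264)
  Y <- Y + (h/6)(k1 + 2k2 + 2k3 + k4): s = -1.9852, t = 0.5110, ds/dtau = -1.4763, dt/dtau = -0.2933

Answer: s = -1.9852, t = 0.5110, ds/dtau = -1.4763, dt/dtau = -0.2933


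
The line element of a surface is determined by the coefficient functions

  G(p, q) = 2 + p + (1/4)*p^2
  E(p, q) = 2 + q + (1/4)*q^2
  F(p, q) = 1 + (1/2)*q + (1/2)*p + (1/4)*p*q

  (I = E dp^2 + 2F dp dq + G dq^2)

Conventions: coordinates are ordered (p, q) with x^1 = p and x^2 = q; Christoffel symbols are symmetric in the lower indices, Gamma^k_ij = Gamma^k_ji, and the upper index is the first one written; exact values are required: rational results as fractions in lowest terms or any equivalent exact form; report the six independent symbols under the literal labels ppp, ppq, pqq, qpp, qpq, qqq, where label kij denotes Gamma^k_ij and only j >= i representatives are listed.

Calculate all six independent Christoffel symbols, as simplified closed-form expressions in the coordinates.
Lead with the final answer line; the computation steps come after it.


Answer: Gamma_ppp = 0, Gamma_ppq = (q + 2)/(p^2 + 4*p + q^2 + 4*q + 12), Gamma_pqq = 0, Gamma_qpp = 0, Gamma_qpq = (p + 2)/(p^2 + 4*p + q^2 + 4*q + 12), Gamma_qqq = 0

E = 2 + q + (1/4)*q^2; F = 1 + (1/2)*q + (1/2)*p + (1/4)*p*q; G = 2 + p + (1/4)*p^2
Gamma^k_ij = (1/2) g^{kl} (d_i g_jl + d_j g_il - d_l g_ij), with g^inv = (1/(EG-F^2)) [[G, -F], [-F, E]]
first partials: E_p = 0, E_q = 1 + (1/2)*q, F_p = 1/2 + (1/4)*q, F_q = 1/2 + (1/4)*p, G_p = 1 + (1/2)*p, G_q = 0
D = EG - F^2 = 3 + q + p + (1/4)*q^2 + (1/4)*p^2
expanded: Gamma^p_pp = (G E_p - 2F F_p + F E_q)/(2D), Gamma^p_pq = (G E_q - F G_p)/(2D), Gamma^p_qq = (2G F_q - G G_p - F G_q)/(2D), Gamma^q_pp = (2E F_p - E E_q - F E_p)/(2D), Gamma^q_pq = (E G_p - F E_q)/(2D), Gamma^q_qq = (E G_q - 2F F_q + F G_p)/(2D); substitute and cancel common factors


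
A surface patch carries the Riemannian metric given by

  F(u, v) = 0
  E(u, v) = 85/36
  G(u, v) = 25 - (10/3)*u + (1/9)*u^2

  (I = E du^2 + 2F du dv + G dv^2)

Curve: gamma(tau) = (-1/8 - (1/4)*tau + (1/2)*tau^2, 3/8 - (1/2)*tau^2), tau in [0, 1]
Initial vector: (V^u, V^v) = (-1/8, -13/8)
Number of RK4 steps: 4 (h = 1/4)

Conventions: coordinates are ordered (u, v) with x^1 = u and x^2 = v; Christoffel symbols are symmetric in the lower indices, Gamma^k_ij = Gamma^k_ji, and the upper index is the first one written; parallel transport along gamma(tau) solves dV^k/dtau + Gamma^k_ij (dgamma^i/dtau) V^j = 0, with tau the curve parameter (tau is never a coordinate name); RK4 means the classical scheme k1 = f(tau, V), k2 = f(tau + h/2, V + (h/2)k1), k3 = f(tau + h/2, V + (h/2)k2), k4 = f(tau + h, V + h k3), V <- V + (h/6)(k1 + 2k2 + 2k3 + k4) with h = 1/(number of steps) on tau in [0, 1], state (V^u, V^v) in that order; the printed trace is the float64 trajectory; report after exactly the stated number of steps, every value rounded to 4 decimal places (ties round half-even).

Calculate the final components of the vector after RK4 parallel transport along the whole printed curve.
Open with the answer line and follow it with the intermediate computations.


Answer: V^u = -0.7014, V^v = -1.6384

gamma'(tau) = (-1/4 + tau, -tau); f(tau, V)^k = -Gamma^k_ij(gamma(tau)) gamma'^i(tau) V^j; h = 1/4; intermediate values shown to 6 dp
curve data and Christoffel symbols at the stage parameters:
  tau = 0.000000: gamma = (-0.125000, 0.375000), gamma' = (-0.250000, 0.000000); Gamma_uuu = 0.000000, Gamma_uuv = 0.000000, Gamma_uvv = 0.711765, Gamma_vuu = 0.000000, Gamma_vuv = -0.066116, Gamma_vvv = 0.000000
  tau = 0.125000: gamma = (-0.148438, 0.367188), gamma' = (-0.125000, -0.125000); Gamma_uuu = 0.000000, Gamma_uuv = 0.000000, Gamma_uvv = 0.712868, Gamma_vuu = 0.000000, Gamma_vuv = -0.066013, Gamma_vvv = 0.000000
  tau = 0.250000: gamma = (-0.156250, 0.343750), gamma' = (0.000000, -0.250000); Gamma_uuu = 0.000000, Gamma_uuv = 0.000000, Gamma_uvv = 0.713235, Gamma_vuu = 0.000000, Gamma_vuv = -0.065979, Gamma_vvv = 0.000000
  tau = 0.375000: gamma = (-0.148438, 0.304688), gamma' = (0.125000, -0.375000); Gamma_uuu = 0.000000, Gamma_uuv = 0.000000, Gamma_uvv = 0.712868, Gamma_vuu = 0.000000, Gamma_vuv = -0.066013, Gamma_vvv = 0.000000
  tau = 0.500000: gamma = (-0.125000, 0.250000), gamma' = (0.250000, -0.500000); Gamma_uuu = 0.000000, Gamma_uuv = 0.000000, Gamma_uvv = 0.711765, Gamma_vuu = 0.000000, Gamma_vuv = -0.066116, Gamma_vvv = 0.000000
  tau = 0.625000: gamma = (-0.085938, 0.179688), gamma' = (0.375000, -0.625000); Gamma_uuu = 0.000000, Gamma_uuv = 0.000000, Gamma_uvv = 0.709926, Gamma_vuu = 0.000000, Gamma_vuv = -0.066287, Gamma_vvv = 0.000000
  tau = 0.750000: gamma = (-0.031250, 0.093750), gamma' = (0.500000, -0.750000); Gamma_uuu = 0.000000, Gamma_uuv = 0.000000, Gamma_uvv = 0.707353, Gamma_vuu = 0.000000, Gamma_vuv = -0.066528, Gamma_vvv = 0.000000
  tau = 0.875000: gamma = (0.039062, -0.007812), gamma' = (0.625000, -0.875000); Gamma_uuu = 0.000000, Gamma_uuv = 0.000000, Gamma_uvv = 0.704044, Gamma_vuu = 0.000000, Gamma_vuv = -0.066841, Gamma_vvv = 0.000000
  tau = 1.000000: gamma = (0.125000, -0.125000), gamma' = (0.750000, -1.000000); Gamma_uuu = 0.000000, Gamma_uuv = 0.000000, Gamma_uvv = 0.700000, Gamma_vuu = 0.000000, Gamma_vuv = -0.067227, Gamma_vvv = 0.000000
step 0: V^u = -0.1250, V^v = -1.6250
step 1: k1 = (0.000000, 0.026860), k2 = (-0.144502, 0.014413), k3 = (-0.144641, 0.014575), k4 = (-0.289102, 0.002658); V <- V + (h/6)(k1 + 2k2 + 2k3 + k4): V^u = -0.1611, V^v = -1.6214
step 2: k1 = (-0.289102, 0.002658), k2 = (-0.433340, -0.008493), k3 = (-0.433713, -0.008058), k4 = (-0.577728, -0.017921); V <- V + (h/6)(k1 + 2k2 + 2k3 + k4): V^u = -0.2695, V^v = -1.6234
step 3: k1 = (-0.577729, -0.017923), k2 = (-0.721290, -0.026251), k3 = (-0.721752, -0.025534), k4 = (-0.864608, -0.031761); V <- V + (h/6)(k1 + 2k2 + 2k3 + k4): V^u = -0.4499, V^v = -1.6298
step 4: k1 = (-0.864609, -0.031766), k2 = (-1.006438, -0.035618), k3 = (-1.006735, -0.034601), k4 = (-1.146884, -0.035446); V <- V + (h/6)(k1 + 2k2 + 2k3 + k4): V^u = -0.7014, V^v = -1.6384


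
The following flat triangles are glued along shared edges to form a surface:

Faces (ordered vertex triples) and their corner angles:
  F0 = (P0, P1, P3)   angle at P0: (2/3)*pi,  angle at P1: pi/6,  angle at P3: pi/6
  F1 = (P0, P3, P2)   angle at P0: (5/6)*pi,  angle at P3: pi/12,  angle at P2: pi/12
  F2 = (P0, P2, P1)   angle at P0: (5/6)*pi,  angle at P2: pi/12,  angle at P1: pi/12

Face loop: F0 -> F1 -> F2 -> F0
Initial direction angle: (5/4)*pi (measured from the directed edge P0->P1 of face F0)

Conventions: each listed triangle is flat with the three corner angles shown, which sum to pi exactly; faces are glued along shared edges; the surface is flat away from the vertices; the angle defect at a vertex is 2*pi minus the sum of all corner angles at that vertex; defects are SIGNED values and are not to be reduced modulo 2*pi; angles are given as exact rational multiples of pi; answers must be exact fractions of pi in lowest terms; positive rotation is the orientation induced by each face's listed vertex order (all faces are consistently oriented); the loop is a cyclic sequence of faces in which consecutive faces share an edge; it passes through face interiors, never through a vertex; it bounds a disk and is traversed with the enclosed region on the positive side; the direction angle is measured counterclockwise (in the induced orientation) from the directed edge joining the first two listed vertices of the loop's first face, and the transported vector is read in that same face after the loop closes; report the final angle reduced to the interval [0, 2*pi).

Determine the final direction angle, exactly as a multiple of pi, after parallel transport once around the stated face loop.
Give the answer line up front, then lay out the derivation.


Answer: final direction angle = (11/12)*pi

enclosed vertex P0: corner angles sum to (7/3)*pi, defect = 2*pi - (7/3)*pi = -pi/3
holonomy = initial angle + sum of enclosed defects (mod 2*pi), positive in the induced orientation
final angle = (5/4)*pi - pi/3 = (11/12)*pi (mod 2*pi)


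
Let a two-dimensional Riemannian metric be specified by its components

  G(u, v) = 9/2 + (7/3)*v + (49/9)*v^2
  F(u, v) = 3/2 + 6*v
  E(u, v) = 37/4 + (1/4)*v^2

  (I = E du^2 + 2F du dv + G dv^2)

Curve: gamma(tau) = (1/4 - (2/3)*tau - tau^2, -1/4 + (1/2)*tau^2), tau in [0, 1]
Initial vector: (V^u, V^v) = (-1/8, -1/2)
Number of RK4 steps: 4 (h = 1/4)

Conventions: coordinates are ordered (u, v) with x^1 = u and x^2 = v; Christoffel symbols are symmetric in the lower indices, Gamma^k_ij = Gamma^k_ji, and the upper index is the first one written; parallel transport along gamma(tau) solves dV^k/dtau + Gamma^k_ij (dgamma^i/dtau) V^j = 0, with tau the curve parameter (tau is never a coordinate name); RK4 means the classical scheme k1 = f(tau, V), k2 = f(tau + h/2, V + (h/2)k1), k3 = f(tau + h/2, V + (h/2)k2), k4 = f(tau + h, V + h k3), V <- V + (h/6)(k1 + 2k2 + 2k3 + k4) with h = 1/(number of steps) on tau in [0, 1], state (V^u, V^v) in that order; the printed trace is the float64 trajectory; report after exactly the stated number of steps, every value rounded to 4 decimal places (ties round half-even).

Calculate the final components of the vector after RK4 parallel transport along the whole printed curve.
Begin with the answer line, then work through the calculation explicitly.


Answer: V^u = 0.0343, V^v = -0.4894

gamma'(tau) = (-2/3 - 2*tau, tau); f(tau, V)^k = -Gamma^k_ij(gamma(tau)) gamma'^i(tau) V^j; h = 1/4; intermediate values shown to 6 dp
curve data and Christoffel symbols at the stage parameters:
  tau = 0.000000: gamma = (0.250000, -0.250000), gamma' = (-0.666667, 0.000000); Gamma_uuu = 0.000000, Gamma_uuv = -0.006745, Gamma_uvv = 0.647555, Gamma_vuu = 0.014682, Gamma_vuv = 0.000000, Gamma_vvv = -0.045677
  tau = 0.125000: gamma = (0.151042, -0.242188), gamma' = (-0.916667, 0.125000); Gamma_uuu = -0.000072, Gamma_uuv = -0.006536, Gamma_uvv = 0.647839, Gamma_vuu = 0.014233, Gamma_vuv = 0.000072, Gamma_vvv = -0.042846
  tau = 0.250000: gamma = (0.020833, -0.218750), gamma' = (-1.166667, 0.250000); Gamma_uuu = -0.000261, Gamma_uuv = -0.005910, Gamma_uvv = 0.648506, Gamma_vuu = 0.012879, Gamma_vuv = 0.000261, Gamma_vvv = -0.034329
  tau = 0.375000: gamma = (-0.140625, -0.179688), gamma' = (-1.416667, 0.375000); Gamma_uuu = -0.000483, Gamma_uuv = -0.004874, Gamma_uvv = 0.648998, Gamma_vuu = 0.010602, Gamma_vuv = 0.000483, Gamma_vvv = -0.020070
  tau = 0.500000: gamma = (-0.333333, -0.125000), gamma' = (-1.666667, 0.500000); Gamma_uuu = -0.000598, Gamma_uuv = -0.003425, Gamma_uvv = 0.648378, Gamma_vuu = 0.007383, Gamma_vuv = 0.000598, Gamma_vvv = -0.000040
  tau = 0.625000: gamma = (-0.557292, -0.054688), gamma' = (-1.916667, 0.625000); Gamma_uuu = -0.000408, Gamma_uuv = -0.001530, Gamma_uvv = 0.645344, Gamma_vuu = 0.003224, Gamma_vuv = 0.000408, Gamma_vvv = 0.025671
  tau = 0.750000: gamma = (-0.812500, 0.031250), gamma' = (-2.166667, 0.750000); Gamma_uuu = 0.000334, Gamma_uuv = 0.000905, Gamma_uvv = 0.638283, Gamma_vuu = -0.001829, Gamma_vuv = -0.000334, Gamma_vvv = 0.056726
  tau = 0.875000: gamma = (-1.098958, 0.132812), gamma' = (-2.416667, 0.875000); Gamma_uuu = 0.001901, Gamma_uuv = 0.004060, Gamma_uvv = 0.625408, Gamma_vuu = -0.007658, Gamma_vuv = -0.001901, Gamma_vvv = 0.092393
  tau = 1.000000: gamma = (-1.416667, 0.250000), gamma' = (-2.666667, 1.000000); Gamma_uuu = 0.004545, Gamma_uuv = 0.008217, Gamma_uvv = 0.605004, Gamma_vuu = -0.014038, Gamma_vuv = -0.004545, Gamma_vvv = 0.131419
step 0: V^u = -0.1250, V^v = -0.5000
step 1: k1 = (0.002248, -0.001223), k2 = (0.043405, -0.004338), k3 = (0.043443, -0.004273), k4 = (0.084557, -0.006160); V <- V + (h/6)(k1 + 2k2 + 2k3 + k4): V^u = -0.1141, V^v = -0.5010
step 2: k1 = (0.084550, -0.006160), k2 = (0.125470, -0.005657), k3 = (0.125461, -0.005580), k4 = (0.165688, -0.001505); V <- V + (h/6)(k1 + 2k2 + 2k3 + k4): V^u = -0.0828, V^v = -0.5023
step 3: k1 = (0.165642, -0.001505), k2 = (0.204128, 0.007300), k3 = (0.203682, 0.007312), k4 = (0.238590, 0.021772); V <- V + (h/6)(k1 + 2k2 + 2k3 + k4): V^u = -0.0320, V^v = -0.5002
step 4: k1 = (0.238478, 0.021762), k2 = (0.267364, 0.042541), k3 = (0.265972, 0.042258), k4 = (0.285648, 0.069149); V <- V + (h/6)(k1 + 2k2 + 2k3 + k4): V^u = 0.0343, V^v = -0.4894


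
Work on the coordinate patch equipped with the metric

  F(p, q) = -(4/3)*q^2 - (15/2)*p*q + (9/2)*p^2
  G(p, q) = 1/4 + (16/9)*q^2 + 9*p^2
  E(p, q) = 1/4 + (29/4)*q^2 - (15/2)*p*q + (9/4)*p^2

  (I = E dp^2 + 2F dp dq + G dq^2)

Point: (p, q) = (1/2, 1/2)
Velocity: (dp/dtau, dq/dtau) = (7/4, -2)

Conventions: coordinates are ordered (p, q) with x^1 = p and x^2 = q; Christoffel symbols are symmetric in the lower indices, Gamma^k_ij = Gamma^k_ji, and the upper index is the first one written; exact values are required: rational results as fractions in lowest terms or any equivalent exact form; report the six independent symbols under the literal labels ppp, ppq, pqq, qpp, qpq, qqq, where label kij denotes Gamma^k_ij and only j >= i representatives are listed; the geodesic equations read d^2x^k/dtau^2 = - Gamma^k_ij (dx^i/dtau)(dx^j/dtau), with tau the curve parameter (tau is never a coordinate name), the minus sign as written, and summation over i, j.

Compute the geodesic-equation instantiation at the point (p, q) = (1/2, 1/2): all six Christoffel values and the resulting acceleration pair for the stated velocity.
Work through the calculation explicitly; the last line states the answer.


E = 3/4, F = -13/12, G = 53/18 at the point
E_p = -3/2, E_q = 7/2, F_p = 3/4, F_q = -61/12, G_p = 9, G_q = 16/9
EG - F^2 = 149/144;  g^inv = (144/149) * [[53/18, 13/12], [13/12, 3/4]]
first-kind symbols [ij,l] = (1/2)(d_i g_jl + d_j g_il - d_l g_ij): [pp,p] = E_p/2 = -3/4, [pp,q] = F_p - E_q/2 = -1, [pq,p] = E_q/2 = 7/4, [pq,q] = G_p/2 = 9/2, [qq,p] = F_q - G_p/2 = -115/12, [qq,q] = G_q/2 = 8/9
Gamma^p_ij = (G*[ij,p] - F*[ij,q])/(EG - F^2), Gamma^q_ij = (E*[ij,q] - F*[ij,p])/(EG - F^2)
Gamma_ppp = -474/149, Gamma_ppq = 1444/149, Gamma_pqq = -11774/447, Gamma_qpp = -225/149, Gamma_qpq = 759/149, Gamma_qqq = -1399/149
d^2p/dtau^2 = -(Gamma_ppp*(7/4)^2 + 2*Gamma_ppq*(7/4)*(-2) + Gamma_pqq*(-2)^2) = 654199/3576
d^2q/dtau^2 = -(Gamma_qpp*(7/4)^2 + 2*Gamma_qpq*(7/4)*(-2) + Gamma_qqq*(-2)^2) = 185569/2384

Answer: Gamma_ppp = -474/149, Gamma_ppq = 1444/149, Gamma_pqq = -11774/447, Gamma_qpp = -225/149, Gamma_qpq = 759/149, Gamma_qqq = -1399/149; accelerations (d^2p/dtau^2, d^2q/dtau^2) = (654199/3576, 185569/2384)


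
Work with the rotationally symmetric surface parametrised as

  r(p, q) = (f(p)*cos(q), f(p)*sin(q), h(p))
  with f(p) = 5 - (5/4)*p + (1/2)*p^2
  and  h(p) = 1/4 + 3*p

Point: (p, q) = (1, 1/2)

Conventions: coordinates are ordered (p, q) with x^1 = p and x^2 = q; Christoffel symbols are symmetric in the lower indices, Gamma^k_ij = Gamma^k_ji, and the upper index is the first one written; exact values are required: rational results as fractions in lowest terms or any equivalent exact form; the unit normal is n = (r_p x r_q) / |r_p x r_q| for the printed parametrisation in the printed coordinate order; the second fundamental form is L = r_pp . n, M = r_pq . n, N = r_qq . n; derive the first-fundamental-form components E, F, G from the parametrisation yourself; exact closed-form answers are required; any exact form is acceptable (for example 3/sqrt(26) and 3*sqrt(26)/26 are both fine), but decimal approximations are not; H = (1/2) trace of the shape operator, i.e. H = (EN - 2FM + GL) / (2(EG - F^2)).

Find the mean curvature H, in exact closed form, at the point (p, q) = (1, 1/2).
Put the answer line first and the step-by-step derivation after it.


Answer: H = 1848*sqrt(145)/357425

f = 17/4, f' = -1/4, f'' = 1, h' = 3, h'' = 0
E = 145/16, F = 0, G = 289/16; answer radicand W^2 = 145/16
unnormalised second-form numerators: l = -3, m = 0, n = 51/4; L = l/sqrt(145/16), and similarly M = m/sqrt(W^2), N = n/sqrt(W^2)
H = (E*n - 2*F*m + G*l) / (2*(EG - F^2)*sqrt(W^2)); E*n - 2*F*m + G*l = 3927/64, EG - F^2 = 41905/256, so H = (462/2465)/sqrt(145/16)


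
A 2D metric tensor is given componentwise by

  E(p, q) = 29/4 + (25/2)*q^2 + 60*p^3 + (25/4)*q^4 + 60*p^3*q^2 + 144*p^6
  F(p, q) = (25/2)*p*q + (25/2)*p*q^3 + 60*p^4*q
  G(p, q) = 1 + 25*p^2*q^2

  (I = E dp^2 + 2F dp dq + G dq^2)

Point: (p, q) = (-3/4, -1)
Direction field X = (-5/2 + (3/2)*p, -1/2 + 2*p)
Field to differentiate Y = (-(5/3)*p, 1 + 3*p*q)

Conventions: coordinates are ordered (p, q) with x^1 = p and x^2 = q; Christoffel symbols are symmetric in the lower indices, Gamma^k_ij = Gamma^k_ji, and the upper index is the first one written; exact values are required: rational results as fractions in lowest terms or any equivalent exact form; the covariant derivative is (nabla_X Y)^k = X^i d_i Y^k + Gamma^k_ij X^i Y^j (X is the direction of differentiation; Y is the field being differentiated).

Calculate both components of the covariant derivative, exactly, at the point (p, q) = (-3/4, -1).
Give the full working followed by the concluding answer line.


E = 257/256, F = -15/64, G = 241/16 at the point
E_p = -81/32, E_q = 5/8, F_p = 305/4, F_q = -1185/64, G_p = -75/2, G_q = -225/8
EG - F^2 = 3857/256;  g^inv = (256/3857) * [[241/16, 15/64], [15/64, 257/256]]
first-kind symbols [ij,l] = (1/2)(d_i g_jl + d_j g_il - d_l g_ij): [pp,p] = E_p/2 = -81/64, [pp,q] = F_p - E_q/2 = 1215/16, [pq,p] = E_q/2 = 5/16, [pq,q] = G_p/2 = -75/4, [qq,p] = F_q - G_p/2 = 15/64, [qq,q] = G_q/2 = -225/16
Gamma^p_ij = (G*[ij,p] - F*[ij,q])/(EG - F^2), Gamma^q_ij = (E*[ij,q] - F*[ij,p])/(EG - F^2)
Gamma_ppp = -324/3857, Gamma_ppq = 80/3857, Gamma_pqq = 60/3857, Gamma_qpp = 19440/3857, Gamma_qpq = -4800/3857, Gamma_qqq = -3600/3857
X = (-29/8, -2), Y = (5/4, 13/4) at the point

Answer: (nabla_X Y)^p = 69715/11571, (nabla_X Y)^q = 505311/30856


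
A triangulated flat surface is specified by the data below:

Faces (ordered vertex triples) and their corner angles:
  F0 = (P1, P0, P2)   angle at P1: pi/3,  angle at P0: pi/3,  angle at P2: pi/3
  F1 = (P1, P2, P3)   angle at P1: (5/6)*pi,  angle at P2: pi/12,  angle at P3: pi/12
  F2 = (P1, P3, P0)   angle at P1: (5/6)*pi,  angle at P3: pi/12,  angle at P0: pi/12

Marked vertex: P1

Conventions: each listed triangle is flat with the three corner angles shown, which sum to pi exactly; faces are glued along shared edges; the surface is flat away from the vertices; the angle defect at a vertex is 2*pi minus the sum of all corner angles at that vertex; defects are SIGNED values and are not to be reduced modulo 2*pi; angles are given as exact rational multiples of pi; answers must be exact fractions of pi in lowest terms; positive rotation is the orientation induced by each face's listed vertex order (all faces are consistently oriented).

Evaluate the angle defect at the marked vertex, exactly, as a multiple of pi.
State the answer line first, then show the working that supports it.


Answer: defect(P1) = 0

Sum of corner angles at P1: 2*pi
defect = 2*pi - 2*pi


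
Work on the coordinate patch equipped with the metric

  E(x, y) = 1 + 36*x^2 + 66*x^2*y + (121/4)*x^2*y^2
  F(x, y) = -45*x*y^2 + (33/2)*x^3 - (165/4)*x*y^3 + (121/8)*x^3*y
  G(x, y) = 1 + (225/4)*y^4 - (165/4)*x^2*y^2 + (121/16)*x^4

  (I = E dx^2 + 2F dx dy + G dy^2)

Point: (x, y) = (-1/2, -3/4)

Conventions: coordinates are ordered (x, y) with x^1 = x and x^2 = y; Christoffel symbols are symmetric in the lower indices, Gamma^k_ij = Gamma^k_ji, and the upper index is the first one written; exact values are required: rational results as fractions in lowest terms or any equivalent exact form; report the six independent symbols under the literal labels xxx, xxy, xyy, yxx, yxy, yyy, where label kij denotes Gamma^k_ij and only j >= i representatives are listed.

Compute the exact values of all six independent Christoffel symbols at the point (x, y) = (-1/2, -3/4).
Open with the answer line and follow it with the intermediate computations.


Answer: Gamma_xxx = -1800/14693, Gamma_xxy = 2640/14693, Gamma_xyy = -10800/14693, Gamma_yxx = -6780/14693, Gamma_yxy = 9944/14693, Gamma_yyy = -40680/14693

E = 481/256, F = 1695/512, G = 13793/1024 at the point
E_x = -225/64, E_y = 165/32, F_x = -1035/256, F_y = -107/128, G_x = 1243/64, G_y = -5085/64
EG - F^2 = 14693/1024;  g^inv = (1024/14693) * [[13793/1024, -1695/512], [-1695/512, 481/256]]
first-kind symbols [ij,l] = (1/2)(d_i g_jl + d_j g_il - d_l g_ij): [xx,x] = E_x/2 = -225/128, [xx,y] = F_x - E_y/2 = -1695/256, [xy,x] = E_y/2 = 165/64, [xy,y] = G_x/2 = 1243/128, [yy,x] = F_y - G_x/2 = -675/64, [yy,y] = G_y/2 = -5085/128
Gamma^x_ij = (G*[ij,x] - F*[ij,y])/(EG - F^2), Gamma^y_ij = (E*[ij,y] - F*[ij,x])/(EG - F^2)


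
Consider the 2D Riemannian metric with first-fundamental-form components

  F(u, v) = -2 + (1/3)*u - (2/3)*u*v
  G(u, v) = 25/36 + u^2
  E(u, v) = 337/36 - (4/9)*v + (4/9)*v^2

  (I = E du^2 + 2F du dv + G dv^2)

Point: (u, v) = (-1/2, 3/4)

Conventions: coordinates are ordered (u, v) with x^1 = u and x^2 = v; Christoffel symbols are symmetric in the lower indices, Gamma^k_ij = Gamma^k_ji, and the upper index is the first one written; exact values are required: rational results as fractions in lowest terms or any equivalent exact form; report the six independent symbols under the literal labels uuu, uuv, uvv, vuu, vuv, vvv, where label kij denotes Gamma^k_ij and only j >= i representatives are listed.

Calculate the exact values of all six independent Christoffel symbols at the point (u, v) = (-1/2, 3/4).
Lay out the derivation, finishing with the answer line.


E = 167/18, F = -23/12, G = 17/18 at the point
E_u = 0, E_v = 2/9, F_u = -1/6, F_v = 1/3, G_u = -1, G_v = 0
EG - F^2 = 6595/1296;  g^inv = (1296/6595) * [[17/18, 23/12], [23/12, 167/18]]
first-kind symbols [ij,l] = (1/2)(d_i g_jl + d_j g_il - d_l g_ij): [uu,u] = E_u/2 = 0, [uu,v] = F_u - E_v/2 = -5/18, [uv,u] = E_v/2 = 1/9, [uv,v] = G_u/2 = -1/2, [vv,u] = F_v - G_u/2 = 5/6, [vv,v] = G_v/2 = 0
Gamma^u_ij = (G*[ij,u] - F*[ij,v])/(EG - F^2), Gamma^v_ij = (E*[ij,v] - F*[ij,u])/(EG - F^2)

Answer: Gamma_uuu = -138/1319, Gamma_uuv = -1106/6595, Gamma_uvv = 204/1319, Gamma_vuu = -668/1319, Gamma_vuv = -5736/6595, Gamma_vvv = 414/1319


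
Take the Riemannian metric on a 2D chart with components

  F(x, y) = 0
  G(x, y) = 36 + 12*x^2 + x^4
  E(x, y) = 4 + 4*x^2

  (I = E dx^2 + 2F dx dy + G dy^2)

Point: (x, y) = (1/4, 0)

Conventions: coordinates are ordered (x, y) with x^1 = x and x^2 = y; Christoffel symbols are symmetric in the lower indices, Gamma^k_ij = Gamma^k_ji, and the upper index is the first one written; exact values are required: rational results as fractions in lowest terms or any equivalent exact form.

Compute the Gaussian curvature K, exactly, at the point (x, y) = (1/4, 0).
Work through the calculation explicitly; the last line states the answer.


E = 17/4, F = 0, G = 9409/256, EG - F^2 = 159953/1024 at the point
E_x = 2, E_y = 0, F_x = 0, F_y = 0, G_x = 97/16, G_y = 0
E_yy = 0, F_xy = 0, G_xx = 99/4
Evaluate Brioschi's two determinant matrices M1, M2 and divide by (EG - F^2)^2.
M1 = [[-E_yy/2 + F_xy - G_xx/2, E_x/2, F_x - E_y/2], [F_y - G_x/2, E, F], [G_y/2, F, G]] = [[-99/8, 1, 0], [-97/32, 17/4, 0], [0, 0, 9409/256]]; det M1 = -7461337/4096
M2 = [[0, E_y/2, G_x/2], [E_y/2, E, F], [G_x/2, F, G]] = [[0, 0, 97/32], [0, 17/4, 0], [97/32, 0, 9409/256]]; det M2 = -159953/4096
det M1 - det M2 = -912673/512; K = -912673/512 / (159953/1024)^2 = -2048/28033

Answer: K = -2048/28033


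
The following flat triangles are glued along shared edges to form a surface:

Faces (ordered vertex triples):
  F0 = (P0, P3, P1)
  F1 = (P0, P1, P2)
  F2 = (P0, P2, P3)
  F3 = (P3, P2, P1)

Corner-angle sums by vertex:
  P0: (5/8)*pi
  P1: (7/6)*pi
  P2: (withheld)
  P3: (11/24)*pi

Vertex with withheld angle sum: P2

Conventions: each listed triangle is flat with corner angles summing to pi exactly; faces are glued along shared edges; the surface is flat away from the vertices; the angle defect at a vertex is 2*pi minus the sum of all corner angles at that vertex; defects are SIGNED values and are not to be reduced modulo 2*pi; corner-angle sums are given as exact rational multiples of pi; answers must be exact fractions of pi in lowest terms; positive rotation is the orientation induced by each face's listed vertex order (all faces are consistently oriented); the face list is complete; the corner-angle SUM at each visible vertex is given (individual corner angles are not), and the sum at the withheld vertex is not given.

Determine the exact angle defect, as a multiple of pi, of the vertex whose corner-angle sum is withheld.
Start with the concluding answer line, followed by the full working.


Answer: defect(P2) = pi/4

V = 4, E = 6, F = 4; chi = V - E + F = 2
Gauss-Bonnet: total defect = 2*pi*chi = 4*pi; visible defects sum to (15/4)*pi


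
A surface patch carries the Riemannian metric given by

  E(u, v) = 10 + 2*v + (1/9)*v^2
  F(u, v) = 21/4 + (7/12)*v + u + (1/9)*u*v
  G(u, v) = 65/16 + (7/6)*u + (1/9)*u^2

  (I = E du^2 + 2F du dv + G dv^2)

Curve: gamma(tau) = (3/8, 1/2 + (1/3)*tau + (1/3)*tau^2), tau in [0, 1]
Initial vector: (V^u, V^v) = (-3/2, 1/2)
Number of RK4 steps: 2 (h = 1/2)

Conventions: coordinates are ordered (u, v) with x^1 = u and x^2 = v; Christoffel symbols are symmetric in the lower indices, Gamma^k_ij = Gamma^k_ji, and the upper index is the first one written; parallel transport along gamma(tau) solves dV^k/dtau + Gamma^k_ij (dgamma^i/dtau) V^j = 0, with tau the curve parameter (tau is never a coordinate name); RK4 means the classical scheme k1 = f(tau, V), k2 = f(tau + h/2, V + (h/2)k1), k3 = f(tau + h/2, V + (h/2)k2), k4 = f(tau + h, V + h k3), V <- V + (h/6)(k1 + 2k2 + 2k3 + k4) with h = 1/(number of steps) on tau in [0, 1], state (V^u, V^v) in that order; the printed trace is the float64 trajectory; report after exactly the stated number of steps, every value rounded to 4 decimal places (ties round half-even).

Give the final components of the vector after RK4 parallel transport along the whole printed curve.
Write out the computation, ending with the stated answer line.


gamma'(tau) = (0, 1/3 + (2/3)*tau); f(tau, V)^k = -Gamma^k_ij(gamma(tau)) gamma'^i(tau) V^j; h = 1/2; intermediate values shown to 6 dp
curve data and Christoffel symbols at the stage parameters:
  tau = 0.000000: gamma = (0.375000, 0.500000), gamma' = (0.000000, 0.333333); Gamma_uuu = 0.000000, Gamma_uuv = 0.072580, Gamma_uvv = 0.000000, Gamma_vuu = 0.000000, Gamma_vuv = 0.042975, Gamma_vvv = 0.000000
  tau = 0.250000: gamma = (0.375000, 0.604167), gamma' = (0.000000, 0.500000); Gamma_uuu = 0.000000, Gamma_uuv = 0.072277, Gamma_uvv = 0.000000, Gamma_vuu = 0.000000, Gamma_vuv = 0.042331, Gamma_vvv = 0.000000
  tau = 0.500000: gamma = (0.375000, 0.750000), gamma' = (0.000000, 0.666667); Gamma_uuu = 0.000000, Gamma_uuv = 0.071848, Gamma_uvv = 0.000000, Gamma_vuu = 0.000000, Gamma_vuv = 0.041451, Gamma_vvv = 0.000000
  tau = 0.750000: gamma = (0.375000, 0.937500), gamma' = (0.000000, 0.833333); Gamma_uuu = 0.000000, Gamma_uuv = 0.071290, Gamma_uvv = 0.000000, Gamma_vuu = 0.000000, Gamma_vuv = 0.040353, Gamma_vvv = 0.000000
  tau = 1.000000: gamma = (0.375000, 1.166667), gamma' = (0.000000, 1.000000); Gamma_uuu = 0.000000, Gamma_uuv = 0.070601, Gamma_uvv = 0.000000, Gamma_vuu = 0.000000, Gamma_vuv = 0.039062, Gamma_vvv = 0.000000
step 0: V^u = -1.5000, V^v = 0.5000
step 1: k1 = (0.036290, 0.021487), k2 = (0.053880, 0.031556), k3 = (0.053721, 0.031463), k4 = (0.070561, 0.040709); V <- V + (h/6)(k1 + 2k2 + 2k3 + k4): V^u = -1.4732, V^v = 0.5157
step 2: k1 = (0.070563, 0.040709), k2 = (0.086471, 0.048946), k3 = (0.086234, 0.048812), k4 = (0.100963, 0.055860); V <- V + (h/6)(k1 + 2k2 + 2k3 + k4): V^u = -1.4301, V^v = 0.5400

Answer: V^u = -1.4301, V^v = 0.5400
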